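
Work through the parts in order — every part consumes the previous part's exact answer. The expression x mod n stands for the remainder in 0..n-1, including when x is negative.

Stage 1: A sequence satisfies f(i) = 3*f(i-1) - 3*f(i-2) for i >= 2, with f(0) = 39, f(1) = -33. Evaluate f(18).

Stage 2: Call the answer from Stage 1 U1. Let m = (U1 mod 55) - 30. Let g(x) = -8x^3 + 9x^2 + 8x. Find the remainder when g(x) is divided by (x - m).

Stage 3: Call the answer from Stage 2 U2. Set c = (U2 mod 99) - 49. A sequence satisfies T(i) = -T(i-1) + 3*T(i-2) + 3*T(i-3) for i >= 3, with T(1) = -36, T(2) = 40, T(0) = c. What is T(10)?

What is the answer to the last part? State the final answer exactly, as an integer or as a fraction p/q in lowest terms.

1720

Stage 1: f(2) = 3*(-33) - 3*(39) = -216; iterating: f(2)=-216, f(3)=-549, f(4)=-999, f(5)=-1350, f(6)=-1053, f(7)=891, f(8)=5832, f(9)=14823, f(10)=26973, f(11)=36450, f(12)=28431, f(13)=-24057, f(14)=-157464, f(15)=-400221, f(16)=-728271, f(17)=-984150, f(18)=-767637; answer -767637
Stage 2: U1 = -767637; m = 23; remainder = value at the root: -8*(23)^3 + 9*(23)^2 + 8*(23)^1 = (-97336) + (4761) + (184) = -92391; answer -92391
Stage 3: U2 = -92391; c = 26; T(3) = -1*(40) + 3*(-36) + 3*(26) = -70; iterating: T(3)=-70, T(4)=82, T(5)=-172, T(6)=208, T(7)=-478, T(8)=586, T(9)=-1396, T(10)=1720; answer 1720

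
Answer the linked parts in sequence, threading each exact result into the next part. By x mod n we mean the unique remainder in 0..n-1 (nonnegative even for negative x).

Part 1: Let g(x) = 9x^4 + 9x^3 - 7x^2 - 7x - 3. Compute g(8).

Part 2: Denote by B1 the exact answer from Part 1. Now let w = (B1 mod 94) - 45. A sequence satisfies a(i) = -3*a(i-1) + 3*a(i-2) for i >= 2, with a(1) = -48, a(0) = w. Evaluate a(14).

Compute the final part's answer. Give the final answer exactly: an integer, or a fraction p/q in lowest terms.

1984531914

Part 1: 9*(8)^4 + 9*(8)^3 - 7*(8)^2 - 7*(8)^1 - 3 = (36864) + (4608) + (-448) + (-56) + (-3) = 40965; answer 40965
Part 2: B1 = 40965; w = 30; a(2) = -3*(-48) + 3*(30) = 234; iterating: a(2)=234, a(3)=-846, a(4)=3240, a(5)=-12258, a(6)=46494, a(7)=-176256, a(8)=668250, a(9)=-2533518, a(10)=9605304, a(11)=-36416466, a(12)=138065310, a(13)=-523445328, a(14)=1984531914; answer 1984531914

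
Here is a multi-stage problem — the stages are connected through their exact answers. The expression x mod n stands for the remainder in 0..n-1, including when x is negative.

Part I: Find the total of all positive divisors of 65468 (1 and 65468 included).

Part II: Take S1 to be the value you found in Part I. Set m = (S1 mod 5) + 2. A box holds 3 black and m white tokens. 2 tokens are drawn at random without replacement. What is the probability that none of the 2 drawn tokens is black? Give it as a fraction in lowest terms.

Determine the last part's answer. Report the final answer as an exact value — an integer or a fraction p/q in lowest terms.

Part I: 65468 = 2^2 * 13 * 1259; sigma = (1 + 2 + 4) * (1 + 13) * (1 + 1259) = 7 * 14 * 1260 = 123480; answer 123480
Part II: S1 = 123480; m = 2; total draws C(5,2) = 10; favorable C(2,2) = 1; P = 1/10; answer 1/10

1/10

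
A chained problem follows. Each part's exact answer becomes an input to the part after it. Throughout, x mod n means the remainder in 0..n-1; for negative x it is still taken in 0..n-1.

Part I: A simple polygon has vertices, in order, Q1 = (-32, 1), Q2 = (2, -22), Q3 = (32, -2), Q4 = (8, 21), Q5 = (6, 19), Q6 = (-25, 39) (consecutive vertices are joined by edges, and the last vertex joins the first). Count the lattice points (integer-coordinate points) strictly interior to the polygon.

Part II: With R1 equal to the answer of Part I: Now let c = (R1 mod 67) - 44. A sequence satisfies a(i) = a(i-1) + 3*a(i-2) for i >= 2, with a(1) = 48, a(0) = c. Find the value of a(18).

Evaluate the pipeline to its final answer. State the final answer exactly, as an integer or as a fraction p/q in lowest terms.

Part I: cross terms: (-32*-22 - 2*1)=702, (2*-2 - 32*-22)=700, (32*21 - 8*-2)=688, (8*19 - 6*21)=26, (6*39 - -25*19)=709, (-25*1 - -32*39)=1223; twice the area = |4048| = 4048; area = 2024; boundary points = 1 + 10 + 1 + 2 + 1 + 1 = 16; strictly interior points = area - boundary/2 + 1 = 2017; answer 2017
Part II: R1 = 2017; c = -37; a(2) = 1*(48) + 3*(-37) = -63; iterating: a(2)=-63, a(3)=81, a(4)=-108, a(5)=135, a(6)=-189, a(7)=216, a(8)=-351, a(9)=297, a(10)=-756, a(11)=135, a(12)=-2133, a(13)=-1728, a(14)=-8127, a(15)=-13311, a(16)=-37692, a(17)=-77625, a(18)=-190701; answer -190701

-190701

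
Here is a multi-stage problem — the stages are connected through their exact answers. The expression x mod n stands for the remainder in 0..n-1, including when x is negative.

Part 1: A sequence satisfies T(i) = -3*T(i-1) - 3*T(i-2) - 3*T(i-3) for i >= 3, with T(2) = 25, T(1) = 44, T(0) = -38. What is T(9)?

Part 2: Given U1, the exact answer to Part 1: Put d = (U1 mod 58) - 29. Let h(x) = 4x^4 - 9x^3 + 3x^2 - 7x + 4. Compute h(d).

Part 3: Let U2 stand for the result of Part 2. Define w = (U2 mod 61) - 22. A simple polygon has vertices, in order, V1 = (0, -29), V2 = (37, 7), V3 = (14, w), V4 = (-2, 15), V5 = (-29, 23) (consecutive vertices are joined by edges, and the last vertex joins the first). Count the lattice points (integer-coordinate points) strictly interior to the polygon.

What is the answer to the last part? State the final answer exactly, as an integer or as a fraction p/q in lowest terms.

1557

Part 1: T(3) = -3*(25) - 3*(44) - 3*(-38) = -93; iterating: T(3)=-93, T(4)=72, T(5)=-12, T(6)=99, T(7)=-477, T(8)=1170, T(9)=-2376; answer -2376
Part 2: U1 = -2376; d = -27; 4*(-27)^4 - 9*(-27)^3 + 3*(-27)^2 - 7*(-27)^1 + 4 = (2125764) + (177147) + (2187) + (189) + (4) = 2305291; answer 2305291
Part 3: U2 = 2305291; w = 18; cross terms: (0*7 - 37*-29)=1073, (37*18 - 14*7)=568, (14*15 - -2*18)=246, (-2*23 - -29*15)=389, (-29*-29 - 0*23)=841; twice the area = |3117| = 3117; area = 3117/2; boundary points = 1 + 1 + 1 + 1 + 1 = 5; strictly interior points = area - boundary/2 + 1 = 1557; answer 1557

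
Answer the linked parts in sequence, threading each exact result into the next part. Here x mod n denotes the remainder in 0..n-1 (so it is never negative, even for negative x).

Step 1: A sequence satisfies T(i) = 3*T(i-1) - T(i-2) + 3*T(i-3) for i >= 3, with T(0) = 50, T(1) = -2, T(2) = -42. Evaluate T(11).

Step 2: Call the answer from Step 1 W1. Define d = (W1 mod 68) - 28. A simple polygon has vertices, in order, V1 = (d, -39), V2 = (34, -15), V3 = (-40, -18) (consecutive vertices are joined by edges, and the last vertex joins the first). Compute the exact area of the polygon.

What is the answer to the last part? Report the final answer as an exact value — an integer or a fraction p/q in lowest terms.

Step 1: T(3) = 3*(-42) - 1*(-2) + 3*(50) = 26; iterating: T(3)=26, T(4)=114, T(5)=190, T(6)=534, T(7)=1754, T(8)=5298, T(9)=15742, T(10)=47190, T(11)=141722; answer 141722
Step 2: W1 = 141722; d = -18; cross terms: (-18*-15 - 34*-39)=1596, (34*-18 - -40*-15)=-1212, (-40*-39 - -18*-18)=1236; twice the area = |1620| = 1620; area = 810; answer 810

810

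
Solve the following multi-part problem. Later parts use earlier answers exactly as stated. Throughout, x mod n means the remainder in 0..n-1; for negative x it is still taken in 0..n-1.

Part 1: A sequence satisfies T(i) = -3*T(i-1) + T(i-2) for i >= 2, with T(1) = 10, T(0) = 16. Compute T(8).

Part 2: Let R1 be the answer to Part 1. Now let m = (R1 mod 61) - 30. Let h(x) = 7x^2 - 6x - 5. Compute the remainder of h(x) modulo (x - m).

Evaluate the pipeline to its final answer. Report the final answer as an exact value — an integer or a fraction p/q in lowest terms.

4171

Part 1: T(2) = -3*(10) + 1*(16) = -14; iterating: T(2)=-14, T(3)=52, T(4)=-170, T(5)=562, T(6)=-1856, T(7)=6130, T(8)=-20246; answer -20246
Part 2: R1 = -20246; m = -24; remainder = value at the root: 7*(-24)^2 - 6*(-24)^1 - 5 = (4032) + (144) + (-5) = 4171; answer 4171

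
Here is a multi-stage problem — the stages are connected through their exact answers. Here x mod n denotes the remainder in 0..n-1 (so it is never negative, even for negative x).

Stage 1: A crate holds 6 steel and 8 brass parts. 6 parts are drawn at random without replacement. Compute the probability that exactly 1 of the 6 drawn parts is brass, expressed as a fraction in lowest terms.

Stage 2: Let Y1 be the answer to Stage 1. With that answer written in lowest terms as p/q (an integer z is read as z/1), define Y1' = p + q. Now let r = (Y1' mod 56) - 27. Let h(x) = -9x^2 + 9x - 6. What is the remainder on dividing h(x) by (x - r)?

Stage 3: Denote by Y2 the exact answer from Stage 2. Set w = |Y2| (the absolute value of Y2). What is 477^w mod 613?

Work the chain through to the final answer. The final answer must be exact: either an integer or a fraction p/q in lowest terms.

Stage 1: total draws C(14,6) = 3003; favorable C(8,1)*C(6,5) = 48; P = 16/1001; answer 16/1001
Stage 2: Y1 = 16/1001; threaded value p + q = 1017; r = -18; remainder = value at the root: -9*(-18)^2 + 9*(-18)^1 - 6 = (-2916) + (-162) + (-6) = -3084; answer -3084
Stage 3: Y2 = -3084; w = 3084; squarings mod 613: 477^1=477, 477^2=106, 477^4=202, 477^8=346, 477^16=181, 477^32=272, 477^64=424, 477^128=167, 477^256=304, 477^512=466, 477^1024=154, 477^2048=422; 477^3084 = 477^4 * 477^8 * 477^1024 * 477^2048 = 100 (mod 613); answer 100

100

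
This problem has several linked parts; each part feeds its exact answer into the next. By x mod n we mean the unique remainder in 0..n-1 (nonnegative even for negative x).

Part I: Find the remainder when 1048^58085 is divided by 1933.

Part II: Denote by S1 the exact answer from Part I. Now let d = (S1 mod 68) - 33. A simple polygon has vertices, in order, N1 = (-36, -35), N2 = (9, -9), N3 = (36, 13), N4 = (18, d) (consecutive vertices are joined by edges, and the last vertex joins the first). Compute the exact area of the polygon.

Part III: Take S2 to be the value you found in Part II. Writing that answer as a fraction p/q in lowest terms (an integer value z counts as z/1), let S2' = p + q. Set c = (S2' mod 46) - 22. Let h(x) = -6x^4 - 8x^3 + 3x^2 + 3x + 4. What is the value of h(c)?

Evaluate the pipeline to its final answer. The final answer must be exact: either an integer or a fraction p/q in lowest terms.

Part I: squarings mod 1933: 1048^1=1048, 1048^2=360, 1048^4=89, 1048^8=189, 1048^16=927, 1048^32=1077, 1048^64=129, 1048^128=1177, 1048^256=1301, 1048^512=1226, 1048^1024=1135, 1048^2048=847, 1048^4096=266, 1048^8192=1168, 1048^16384=1459, 1048^32768=448; 1048^58085 = 1048^1 * 1048^4 * 1048^32 * 1048^64 * 1048^128 * 1048^512 * 1048^8192 * 1048^16384 * 1048^32768 = 1914 (mod 1933); answer 1914
Part II: S1 = 1914; d = -23; cross terms: (-36*-9 - 9*-35)=639, (9*13 - 36*-9)=441, (36*-23 - 18*13)=-1062, (18*-35 - -36*-23)=-1458; twice the area = |-1440| = 1440; area = 720; answer 720
Part III: S2 = 720; threaded value p + q = 721; c = 9; -6*(9)^4 - 8*(9)^3 + 3*(9)^2 + 3*(9)^1 + 4 = (-39366) + (-5832) + (243) + (27) + (4) = -44924; answer -44924

-44924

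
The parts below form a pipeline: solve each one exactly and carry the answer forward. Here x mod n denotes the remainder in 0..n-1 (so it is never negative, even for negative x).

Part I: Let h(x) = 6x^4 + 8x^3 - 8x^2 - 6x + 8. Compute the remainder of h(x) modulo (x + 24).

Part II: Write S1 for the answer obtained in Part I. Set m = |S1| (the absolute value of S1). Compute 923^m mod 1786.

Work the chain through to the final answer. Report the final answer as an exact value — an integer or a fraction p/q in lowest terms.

Part I: remainder = value at the root: 6*(-24)^4 + 8*(-24)^3 - 8*(-24)^2 - 6*(-24)^1 + 8 = (1990656) + (-110592) + (-4608) + (144) + (8) = 1875608; answer 1875608
Part II: S1 = 1875608; m = 1875608; squarings mod 1786: 923^1=923, 923^2=7, 923^4=49, 923^8=615, 923^16=1379, 923^32=1337, 923^64=1569, 923^128=653, 923^256=1341, 923^512=1565, 923^1024=619, 923^2048=957, 923^4096=1417, 923^8192=425, 923^16384=239, 923^32768=1755, 923^65536=961, 923^131072=159, 923^262144=277, 923^524288=1717, 923^1048576=1189; 923^1875608 = 923^8 * 923^16 * 923^128 * 923^512 * 923^1024 * 923^2048 * 923^4096 * 923^32768 * 923^262144 * 923^524288 * 923^1048576 = 425 (mod 1786); answer 425

425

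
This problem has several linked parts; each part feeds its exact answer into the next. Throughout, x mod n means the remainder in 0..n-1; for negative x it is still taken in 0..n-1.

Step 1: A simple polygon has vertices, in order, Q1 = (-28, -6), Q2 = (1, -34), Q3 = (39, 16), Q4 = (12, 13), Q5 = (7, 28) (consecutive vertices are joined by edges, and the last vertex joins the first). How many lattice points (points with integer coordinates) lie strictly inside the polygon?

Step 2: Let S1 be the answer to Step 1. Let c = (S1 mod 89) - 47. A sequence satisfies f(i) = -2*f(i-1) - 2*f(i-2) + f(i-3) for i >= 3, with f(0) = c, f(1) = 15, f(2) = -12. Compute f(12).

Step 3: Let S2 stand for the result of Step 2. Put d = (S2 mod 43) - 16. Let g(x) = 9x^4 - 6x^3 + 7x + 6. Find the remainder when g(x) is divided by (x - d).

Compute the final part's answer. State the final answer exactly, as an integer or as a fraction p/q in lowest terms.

2903214

Step 1: cross terms: (-28*-34 - 1*-6)=958, (1*16 - 39*-34)=1342, (39*13 - 12*16)=315, (12*28 - 7*13)=245, (7*-6 - -28*28)=742; twice the area = |3602| = 3602; area = 1801; boundary points = 1 + 2 + 3 + 5 + 1 = 12; strictly interior points = area - boundary/2 + 1 = 1796; answer 1796
Step 2: S1 = 1796; c = -31; f(3) = -2*(-12) - 2*(15) + 1*(-31) = -37; iterating: f(3)=-37, f(4)=113, f(5)=-164, f(6)=65, f(7)=311, f(8)=-916, f(9)=1275, f(10)=-407, f(11)=-2652, f(12)=7393; answer 7393
Step 3: S2 = 7393; d = 24; remainder = value at the root: 9*(24)^4 - 6*(24)^3 + 7*(24)^1 + 6 = (2985984) + (-82944) + (168) + (6) = 2903214; answer 2903214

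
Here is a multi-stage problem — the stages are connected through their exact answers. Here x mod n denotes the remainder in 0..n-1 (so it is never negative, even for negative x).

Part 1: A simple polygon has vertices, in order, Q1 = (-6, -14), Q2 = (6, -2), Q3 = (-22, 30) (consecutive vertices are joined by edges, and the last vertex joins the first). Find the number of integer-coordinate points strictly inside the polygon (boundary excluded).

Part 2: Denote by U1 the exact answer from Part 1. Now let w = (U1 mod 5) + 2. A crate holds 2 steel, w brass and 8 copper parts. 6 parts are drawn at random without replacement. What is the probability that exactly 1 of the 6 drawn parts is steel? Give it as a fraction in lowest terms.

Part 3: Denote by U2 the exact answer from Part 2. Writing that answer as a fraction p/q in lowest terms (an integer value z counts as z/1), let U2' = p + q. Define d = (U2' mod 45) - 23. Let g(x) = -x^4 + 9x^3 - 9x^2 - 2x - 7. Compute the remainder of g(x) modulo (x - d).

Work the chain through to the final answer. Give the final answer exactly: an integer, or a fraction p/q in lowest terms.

-406

Part 1: cross terms: (-6*-2 - 6*-14)=96, (6*30 - -22*-2)=136, (-22*-14 - -6*30)=488; twice the area = |720| = 720; area = 360; boundary points = 12 + 4 + 4 = 20; strictly interior points = area - boundary/2 + 1 = 351; answer 351
Part 2: U1 = 351; w = 3; total draws C(13,6) = 1716; favorable C(2,1)*C(11,5) = 924; P = 7/13; answer 7/13
Part 3: U2 = 7/13; threaded value p + q = 20; d = -3; remainder = value at the root: -1*(-3)^4 + 9*(-3)^3 - 9*(-3)^2 - 2*(-3)^1 - 7 = (-81) + (-243) + (-81) + (6) + (-7) = -406; answer -406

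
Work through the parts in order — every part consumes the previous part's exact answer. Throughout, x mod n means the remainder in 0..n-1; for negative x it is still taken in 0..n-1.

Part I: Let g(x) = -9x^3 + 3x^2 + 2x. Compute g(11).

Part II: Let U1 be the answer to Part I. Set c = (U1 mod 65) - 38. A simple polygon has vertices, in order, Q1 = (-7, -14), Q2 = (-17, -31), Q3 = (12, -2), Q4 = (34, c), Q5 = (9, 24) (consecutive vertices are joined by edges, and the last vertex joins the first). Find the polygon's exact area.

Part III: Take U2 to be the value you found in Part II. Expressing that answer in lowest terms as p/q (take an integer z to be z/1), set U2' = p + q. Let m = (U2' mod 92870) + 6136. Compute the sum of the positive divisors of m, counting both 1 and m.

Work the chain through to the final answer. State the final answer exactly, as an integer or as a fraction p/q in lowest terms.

7776

Part I: -9*(11)^3 + 3*(11)^2 + 2*(11)^1 = (-11979) + (363) + (22) = -11594; answer -11594
Part II: U1 = -11594; c = 3; cross terms: (-7*-31 - -17*-14)=-21, (-17*-2 - 12*-31)=406, (12*3 - 34*-2)=104, (34*24 - 9*3)=789, (9*-14 - -7*24)=42; twice the area = |1320| = 1320; area = 660; answer 660
Part III: U2 = 660; threaded value p + q = 661; m = 6797; 6797 = 7 * 971; sigma = (1 + 7) * (1 + 971) = 8 * 972 = 7776; answer 7776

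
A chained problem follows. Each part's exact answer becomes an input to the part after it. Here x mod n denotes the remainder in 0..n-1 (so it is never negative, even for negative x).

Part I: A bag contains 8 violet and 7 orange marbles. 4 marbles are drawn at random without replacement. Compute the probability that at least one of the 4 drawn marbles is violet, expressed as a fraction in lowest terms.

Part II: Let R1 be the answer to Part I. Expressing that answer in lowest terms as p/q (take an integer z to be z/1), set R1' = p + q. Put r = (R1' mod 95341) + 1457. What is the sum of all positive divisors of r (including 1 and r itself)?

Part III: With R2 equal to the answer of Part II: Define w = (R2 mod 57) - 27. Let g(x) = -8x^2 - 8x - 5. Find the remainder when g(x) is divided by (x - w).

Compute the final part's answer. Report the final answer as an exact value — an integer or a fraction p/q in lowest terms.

-1685

Part I: total draws C(15,4) = 1365; complement C(7,4) = 35; favorable 1365 - 35 = 1330; P = 38/39; answer 38/39
Part II: R1 = 38/39; threaded value p + q = 77; r = 1534; 1534 = 2 * 13 * 59; sigma = (1 + 2) * (1 + 13) * (1 + 59) = 3 * 14 * 60 = 2520; answer 2520
Part III: R2 = 2520; w = -15; remainder = value at the root: -8*(-15)^2 - 8*(-15)^1 - 5 = (-1800) + (120) + (-5) = -1685; answer -1685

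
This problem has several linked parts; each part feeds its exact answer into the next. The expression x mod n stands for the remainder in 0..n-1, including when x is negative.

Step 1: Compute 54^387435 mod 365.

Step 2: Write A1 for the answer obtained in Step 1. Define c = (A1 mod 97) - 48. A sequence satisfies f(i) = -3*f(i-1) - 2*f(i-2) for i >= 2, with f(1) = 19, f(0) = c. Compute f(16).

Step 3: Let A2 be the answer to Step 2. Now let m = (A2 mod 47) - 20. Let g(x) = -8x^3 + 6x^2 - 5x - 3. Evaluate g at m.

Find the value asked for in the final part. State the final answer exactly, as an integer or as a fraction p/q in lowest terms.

-31315

Step 1: squarings mod 365: 54^1=54, 54^2=361, 54^4=16, 54^8=256, 54^16=201, 54^32=251, 54^64=221, 54^128=296, 54^256=16, 54^512=256, 54^1024=201, 54^2048=251, 54^4096=221, 54^8192=296, 54^16384=16, 54^32768=256, 54^65536=201, 54^131072=251, 54^262144=221; 54^387435 = 54^1 * 54^2 * 54^8 * 54^32 * 54^64 * 54^256 * 54^2048 * 54^8192 * 54^16384 * 54^32768 * 54^65536 * 54^262144 = 149 (mod 365); answer 149
Step 2: A1 = 149; c = 4; f(2) = -3*(19) - 2*(4) = -65; iterating: f(2)=-65, f(3)=157, f(4)=-341, f(5)=709, f(6)=-1445, f(7)=2917, f(8)=-5861, f(9)=11749, f(10)=-23525, f(11)=47077, f(12)=-94181, f(13)=188389, f(14)=-376805, f(15)=753637, f(16)=-1507301; answer -1507301
Step 3: A2 = -1507301; m = 16; -8*(16)^3 + 6*(16)^2 - 5*(16)^1 - 3 = (-32768) + (1536) + (-80) + (-3) = -31315; answer -31315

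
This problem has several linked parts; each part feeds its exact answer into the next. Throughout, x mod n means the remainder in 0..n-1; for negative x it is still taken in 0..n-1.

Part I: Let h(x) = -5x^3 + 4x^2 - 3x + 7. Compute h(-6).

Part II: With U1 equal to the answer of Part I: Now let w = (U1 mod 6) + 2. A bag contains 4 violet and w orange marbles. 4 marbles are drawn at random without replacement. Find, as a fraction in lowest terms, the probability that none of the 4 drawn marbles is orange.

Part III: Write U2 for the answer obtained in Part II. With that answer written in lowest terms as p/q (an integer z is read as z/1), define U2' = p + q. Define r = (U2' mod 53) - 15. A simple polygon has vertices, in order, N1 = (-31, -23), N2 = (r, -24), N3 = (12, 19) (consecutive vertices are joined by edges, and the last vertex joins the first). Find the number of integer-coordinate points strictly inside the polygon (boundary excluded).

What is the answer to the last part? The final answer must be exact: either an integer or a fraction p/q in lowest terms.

Part I: -5*(-6)^3 + 4*(-6)^2 - 3*(-6)^1 + 7 = (1080) + (144) + (18) + (7) = 1249; answer 1249
Part II: U1 = 1249; w = 3; total draws C(7,4) = 35; favorable C(4,4) = 1; P = 1/35; answer 1/35
Part III: U2 = 1/35; threaded value p + q = 36; r = 21; cross terms: (-31*-24 - 21*-23)=1227, (21*19 - 12*-24)=687, (12*-23 - -31*19)=313; twice the area = |2227| = 2227; area = 2227/2; boundary points = 1 + 1 + 1 = 3; strictly interior points = area - boundary/2 + 1 = 1113; answer 1113

1113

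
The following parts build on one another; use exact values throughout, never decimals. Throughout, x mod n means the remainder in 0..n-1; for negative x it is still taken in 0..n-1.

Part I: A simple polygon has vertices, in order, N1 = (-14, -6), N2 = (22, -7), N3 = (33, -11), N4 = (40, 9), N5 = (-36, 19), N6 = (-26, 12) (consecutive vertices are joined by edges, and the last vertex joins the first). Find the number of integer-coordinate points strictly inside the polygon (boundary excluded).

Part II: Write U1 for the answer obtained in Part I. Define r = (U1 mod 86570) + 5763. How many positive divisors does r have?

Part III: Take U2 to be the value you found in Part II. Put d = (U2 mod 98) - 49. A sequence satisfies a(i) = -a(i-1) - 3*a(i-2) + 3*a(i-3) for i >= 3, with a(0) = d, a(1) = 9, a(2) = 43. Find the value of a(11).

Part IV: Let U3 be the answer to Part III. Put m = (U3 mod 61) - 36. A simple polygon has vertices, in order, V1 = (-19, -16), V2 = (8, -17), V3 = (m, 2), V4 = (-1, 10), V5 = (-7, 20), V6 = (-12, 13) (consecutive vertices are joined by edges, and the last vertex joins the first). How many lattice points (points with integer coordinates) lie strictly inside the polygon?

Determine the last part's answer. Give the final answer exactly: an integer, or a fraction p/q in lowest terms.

Part I: cross terms: (-14*-7 - 22*-6)=230, (22*-11 - 33*-7)=-11, (33*9 - 40*-11)=737, (40*19 - -36*9)=1084, (-36*12 - -26*19)=62, (-26*-6 - -14*12)=324; twice the area = |2426| = 2426; area = 1213; boundary points = 1 + 1 + 1 + 2 + 1 + 6 = 12; strictly interior points = area - boundary/2 + 1 = 1208; answer 1208
Part II: U1 = 1208; r = 6971; 6971 is prime, so its only divisors are 1 and 6971; count = 2; answer 2
Part III: U2 = 2; d = -47; a(3) = -1*(43) - 3*(9) + 3*(-47) = -211; iterating: a(3)=-211, a(4)=109, a(5)=653, a(6)=-1613, a(7)=-19, a(8)=6817, a(9)=-11599, a(10)=-8909, a(11)=64157; answer 64157
Part IV: U3 = 64157; m = 10; cross terms: (-19*-17 - 8*-16)=451, (8*2 - 10*-17)=186, (10*10 - -1*2)=102, (-1*20 - -7*10)=50, (-7*13 - -12*20)=149, (-12*-16 - -19*13)=439; twice the area = |1377| = 1377; area = 1377/2; boundary points = 1 + 1 + 1 + 2 + 1 + 1 = 7; strictly interior points = area - boundary/2 + 1 = 686; answer 686

686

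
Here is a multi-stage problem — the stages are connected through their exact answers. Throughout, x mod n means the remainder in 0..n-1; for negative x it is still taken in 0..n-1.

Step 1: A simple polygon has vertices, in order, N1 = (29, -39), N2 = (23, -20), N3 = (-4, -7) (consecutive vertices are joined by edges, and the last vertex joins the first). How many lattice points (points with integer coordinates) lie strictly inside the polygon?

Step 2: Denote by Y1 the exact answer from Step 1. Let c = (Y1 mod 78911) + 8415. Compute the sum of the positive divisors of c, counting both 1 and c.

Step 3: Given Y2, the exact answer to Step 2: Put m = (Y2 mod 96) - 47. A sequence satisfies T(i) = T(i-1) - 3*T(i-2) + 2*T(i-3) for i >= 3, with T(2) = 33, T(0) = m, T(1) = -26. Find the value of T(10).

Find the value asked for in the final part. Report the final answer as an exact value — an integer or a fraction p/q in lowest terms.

-2670

Step 1: cross terms: (29*-20 - 23*-39)=317, (23*-7 - -4*-20)=-241, (-4*-39 - 29*-7)=359; twice the area = |435| = 435; area = 435/2; boundary points = 1 + 1 + 1 = 3; strictly interior points = area - boundary/2 + 1 = 217; answer 217
Step 2: Y1 = 217; c = 8632; 8632 = 2^3 * 13 * 83; sigma = (1 + 2 + 4 + 8) * (1 + 13) * (1 + 83) = 15 * 14 * 84 = 17640; answer 17640
Step 3: Y2 = 17640; m = 25; T(3) = 1*(33) - 3*(-26) + 2*(25) = 161; iterating: T(3)=161, T(4)=10, T(5)=-407, T(6)=-115, T(7)=1126, T(8)=657, T(9)=-2951, T(10)=-2670; answer -2670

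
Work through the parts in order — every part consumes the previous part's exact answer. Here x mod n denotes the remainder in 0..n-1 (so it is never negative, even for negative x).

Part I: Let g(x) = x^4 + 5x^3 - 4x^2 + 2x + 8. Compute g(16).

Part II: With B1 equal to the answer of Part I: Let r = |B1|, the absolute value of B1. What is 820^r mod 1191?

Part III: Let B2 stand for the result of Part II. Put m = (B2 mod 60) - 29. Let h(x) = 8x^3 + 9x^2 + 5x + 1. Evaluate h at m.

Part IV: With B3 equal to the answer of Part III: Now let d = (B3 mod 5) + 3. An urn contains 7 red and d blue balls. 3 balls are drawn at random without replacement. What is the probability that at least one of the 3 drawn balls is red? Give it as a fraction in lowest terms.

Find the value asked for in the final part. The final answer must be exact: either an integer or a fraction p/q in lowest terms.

133/143

Part I: 1*(16)^4 + 5*(16)^3 - 4*(16)^2 + 2*(16)^1 + 8 = (65536) + (20480) + (-1024) + (32) + (8) = 85032; answer 85032
Part II: B1 = 85032; r = 85032; squarings mod 1191: 820^1=820, 820^2=676, 820^4=823, 820^8=841, 820^16=1018, 820^32=154, 820^64=1087, 820^128=97, 820^256=1072, 820^512=1060, 820^1024=487, 820^2048=160, 820^4096=589, 820^8192=340, 820^16384=73, 820^32768=565, 820^65536=37; 820^85032 = 820^8 * 820^32 * 820^1024 * 820^2048 * 820^16384 * 820^65536 = 730 (mod 1191); answer 730
Part III: B2 = 730; m = -19; 8*(-19)^3 + 9*(-19)^2 + 5*(-19)^1 + 1 = (-54872) + (3249) + (-95) + (1) = -51717; answer -51717
Part IV: B3 = -51717; d = 6; total draws C(13,3) = 286; complement C(6,3) = 20; favorable 286 - 20 = 266; P = 133/143; answer 133/143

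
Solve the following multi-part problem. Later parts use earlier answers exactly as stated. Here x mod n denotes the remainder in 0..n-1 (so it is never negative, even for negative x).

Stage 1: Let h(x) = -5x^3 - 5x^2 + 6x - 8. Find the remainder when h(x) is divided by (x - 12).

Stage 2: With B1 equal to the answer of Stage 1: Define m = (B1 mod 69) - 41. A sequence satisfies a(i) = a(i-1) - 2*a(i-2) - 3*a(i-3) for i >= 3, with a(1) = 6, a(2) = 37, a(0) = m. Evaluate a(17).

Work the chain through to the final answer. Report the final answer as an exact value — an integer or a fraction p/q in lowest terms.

Stage 1: remainder = value at the root: -5*(12)^3 - 5*(12)^2 + 6*(12)^1 - 8 = (-8640) + (-720) + (72) + (-8) = -9296; answer -9296
Stage 2: B1 = -9296; m = -22; a(3) = 1*(37) - 2*(6) - 3*(-22) = 91; iterating: a(3)=91, a(4)=-1, a(5)=-294, a(6)=-565, a(7)=26, a(8)=2038, a(9)=3681, a(10)=-473, a(11)=-13949, a(12)=-24046, a(13)=5271, a(14)=95210, a(15)=156806, a(16)=-49427, a(17)=-648669; answer -648669

-648669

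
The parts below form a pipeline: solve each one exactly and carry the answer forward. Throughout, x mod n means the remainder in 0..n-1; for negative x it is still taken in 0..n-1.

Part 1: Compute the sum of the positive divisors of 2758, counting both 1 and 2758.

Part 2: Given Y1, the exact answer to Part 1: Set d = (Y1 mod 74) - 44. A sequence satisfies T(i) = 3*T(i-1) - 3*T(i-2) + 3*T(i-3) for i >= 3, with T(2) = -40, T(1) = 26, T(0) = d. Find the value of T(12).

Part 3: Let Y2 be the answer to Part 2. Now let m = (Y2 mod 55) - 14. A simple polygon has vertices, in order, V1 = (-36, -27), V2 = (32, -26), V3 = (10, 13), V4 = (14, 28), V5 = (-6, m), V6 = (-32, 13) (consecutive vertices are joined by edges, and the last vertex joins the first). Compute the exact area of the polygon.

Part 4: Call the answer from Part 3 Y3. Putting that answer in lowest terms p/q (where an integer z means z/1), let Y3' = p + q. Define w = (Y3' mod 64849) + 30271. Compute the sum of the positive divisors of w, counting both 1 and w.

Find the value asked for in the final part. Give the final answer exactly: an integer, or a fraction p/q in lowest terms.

57848

Part 1: 2758 = 2 * 7 * 197; sigma = (1 + 2) * (1 + 7) * (1 + 197) = 3 * 8 * 198 = 4752; answer 4752
Part 2: Y1 = 4752; d = -28; T(3) = 3*(-40) - 3*(26) + 3*(-28) = -282; iterating: T(3)=-282, T(4)=-648, T(5)=-1218, T(6)=-2556, T(7)=-5958, T(8)=-13860, T(9)=-31374, T(10)=-70416, T(11)=-158706, T(12)=-358992; answer -358992
Part 3: Y2 = -358992; m = 34; cross terms: (-36*-26 - 32*-27)=1800, (32*13 - 10*-26)=676, (10*28 - 14*13)=98, (14*34 - -6*28)=644, (-6*13 - -32*34)=1010, (-32*-27 - -36*13)=1332; twice the area = |5560| = 5560; area = 2780; answer 2780
Part 4: Y3 = 2780; threaded value p + q = 2781; w = 33052; 33052 = 2^2 * 8263; sigma = (1 + 2 + 4) * (1 + 8263) = 7 * 8264 = 57848; answer 57848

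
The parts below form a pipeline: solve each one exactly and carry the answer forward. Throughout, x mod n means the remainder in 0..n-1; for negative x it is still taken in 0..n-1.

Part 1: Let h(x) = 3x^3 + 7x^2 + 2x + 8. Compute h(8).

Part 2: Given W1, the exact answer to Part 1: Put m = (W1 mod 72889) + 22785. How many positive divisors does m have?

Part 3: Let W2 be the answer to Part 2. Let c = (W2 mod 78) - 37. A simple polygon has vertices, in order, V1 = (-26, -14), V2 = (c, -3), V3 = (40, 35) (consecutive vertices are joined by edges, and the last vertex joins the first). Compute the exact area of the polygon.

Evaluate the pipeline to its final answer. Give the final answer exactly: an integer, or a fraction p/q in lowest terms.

Part 1: 3*(8)^3 + 7*(8)^2 + 2*(8)^1 + 8 = (1536) + (448) + (16) + (8) = 2008; answer 2008
Part 2: W1 = 2008; m = 24793; 24793 is prime, so its only divisors are 1 and 24793; count = 2; answer 2
Part 3: W2 = 2; c = -35; cross terms: (-26*-3 - -35*-14)=-412, (-35*35 - 40*-3)=-1105, (40*-14 - -26*35)=350; twice the area = |-1167| = 1167; area = 1167/2; answer 1167/2

1167/2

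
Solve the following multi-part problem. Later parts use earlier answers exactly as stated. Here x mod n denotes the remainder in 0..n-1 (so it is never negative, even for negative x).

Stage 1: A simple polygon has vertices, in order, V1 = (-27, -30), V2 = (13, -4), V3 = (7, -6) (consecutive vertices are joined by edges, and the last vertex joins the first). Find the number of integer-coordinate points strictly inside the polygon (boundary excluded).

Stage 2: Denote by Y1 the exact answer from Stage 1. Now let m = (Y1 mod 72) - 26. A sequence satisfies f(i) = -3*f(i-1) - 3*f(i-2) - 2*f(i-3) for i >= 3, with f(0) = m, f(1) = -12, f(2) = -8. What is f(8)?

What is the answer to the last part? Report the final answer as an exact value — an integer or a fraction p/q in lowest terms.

-848

Stage 1: cross terms: (-27*-4 - 13*-30)=498, (13*-6 - 7*-4)=-50, (7*-30 - -27*-6)=-372; twice the area = |76| = 76; area = 38; boundary points = 2 + 2 + 2 = 6; strictly interior points = area - boundary/2 + 1 = 36; answer 36
Stage 2: Y1 = 36; m = 10; f(3) = -3*(-8) - 3*(-12) - 2*(10) = 40; iterating: f(3)=40, f(4)=-72, f(5)=112, f(6)=-200, f(7)=408, f(8)=-848; answer -848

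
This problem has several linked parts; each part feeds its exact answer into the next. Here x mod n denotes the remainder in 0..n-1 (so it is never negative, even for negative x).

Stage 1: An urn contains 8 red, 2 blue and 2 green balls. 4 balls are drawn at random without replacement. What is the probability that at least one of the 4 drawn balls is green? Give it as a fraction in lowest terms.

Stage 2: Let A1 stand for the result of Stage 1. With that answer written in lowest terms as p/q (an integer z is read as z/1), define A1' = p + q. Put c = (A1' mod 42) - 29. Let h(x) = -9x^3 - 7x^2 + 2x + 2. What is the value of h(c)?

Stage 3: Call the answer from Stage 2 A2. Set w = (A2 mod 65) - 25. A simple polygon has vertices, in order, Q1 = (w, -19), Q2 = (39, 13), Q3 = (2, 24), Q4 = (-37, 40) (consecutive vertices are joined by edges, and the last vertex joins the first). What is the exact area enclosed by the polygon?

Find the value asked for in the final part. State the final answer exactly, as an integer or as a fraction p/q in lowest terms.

3511/2

Stage 1: total draws C(12,4) = 495; complement C(10,4) = 210; favorable 495 - 210 = 285; P = 19/33; answer 19/33
Stage 2: A1 = 19/33; threaded value p + q = 52; c = -19; -9*(-19)^3 - 7*(-19)^2 + 2*(-19)^1 + 2 = (61731) + (-2527) + (-38) + (2) = 59168; answer 59168
Stage 3: A2 = 59168; w = -7; cross terms: (-7*13 - 39*-19)=650, (39*24 - 2*13)=910, (2*40 - -37*24)=968, (-37*-19 - -7*40)=983; twice the area = |3511| = 3511; area = 3511/2; answer 3511/2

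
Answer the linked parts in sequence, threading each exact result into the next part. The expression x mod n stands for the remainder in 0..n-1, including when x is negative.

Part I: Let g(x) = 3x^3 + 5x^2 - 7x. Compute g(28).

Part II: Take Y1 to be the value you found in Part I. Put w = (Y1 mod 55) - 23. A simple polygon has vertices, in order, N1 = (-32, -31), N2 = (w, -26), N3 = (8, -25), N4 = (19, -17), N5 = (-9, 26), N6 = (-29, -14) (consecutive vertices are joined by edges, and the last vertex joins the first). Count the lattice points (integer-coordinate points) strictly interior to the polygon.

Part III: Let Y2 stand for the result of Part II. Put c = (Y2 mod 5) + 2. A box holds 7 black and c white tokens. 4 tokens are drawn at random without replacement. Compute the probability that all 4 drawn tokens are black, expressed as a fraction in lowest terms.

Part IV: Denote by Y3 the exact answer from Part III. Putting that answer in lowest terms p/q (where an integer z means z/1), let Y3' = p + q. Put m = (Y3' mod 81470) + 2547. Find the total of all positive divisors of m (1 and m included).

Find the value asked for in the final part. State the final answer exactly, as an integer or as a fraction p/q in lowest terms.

Part I: 3*(28)^3 + 5*(28)^2 - 7*(28)^1 = (65856) + (3920) + (-196) = 69580; answer 69580
Part II: Y1 = 69580; w = -18; cross terms: (-32*-26 - -18*-31)=274, (-18*-25 - 8*-26)=658, (8*-17 - 19*-25)=339, (19*26 - -9*-17)=341, (-9*-14 - -29*26)=880, (-29*-31 - -32*-14)=451; twice the area = |2943| = 2943; area = 2943/2; boundary points = 1 + 1 + 1 + 1 + 20 + 1 = 25; strictly interior points = area - boundary/2 + 1 = 1460; answer 1460
Part III: Y2 = 1460; c = 2; total draws C(9,4) = 126; favorable C(7,4) = 35; P = 5/18; answer 5/18
Part IV: Y3 = 5/18; threaded value p + q = 23; m = 2570; 2570 = 2 * 5 * 257; sigma = (1 + 2) * (1 + 5) * (1 + 257) = 3 * 6 * 258 = 4644; answer 4644

4644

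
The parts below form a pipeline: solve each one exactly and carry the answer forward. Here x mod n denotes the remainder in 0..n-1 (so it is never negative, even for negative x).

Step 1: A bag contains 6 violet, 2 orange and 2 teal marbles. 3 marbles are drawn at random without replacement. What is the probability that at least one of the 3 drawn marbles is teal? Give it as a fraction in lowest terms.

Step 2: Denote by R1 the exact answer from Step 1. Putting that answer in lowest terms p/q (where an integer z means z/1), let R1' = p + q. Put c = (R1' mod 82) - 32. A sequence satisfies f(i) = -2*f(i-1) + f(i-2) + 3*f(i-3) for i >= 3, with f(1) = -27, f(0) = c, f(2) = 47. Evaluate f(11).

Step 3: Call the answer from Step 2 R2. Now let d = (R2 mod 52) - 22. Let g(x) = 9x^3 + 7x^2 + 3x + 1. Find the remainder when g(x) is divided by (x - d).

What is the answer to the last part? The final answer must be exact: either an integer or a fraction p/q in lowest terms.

-8329

Step 1: total draws C(10,3) = 120; complement C(8,3) = 56; favorable 120 - 56 = 64; P = 8/15; answer 8/15
Step 2: R1 = 8/15; threaded value p + q = 23; c = -9; f(3) = -2*(47) + 1*(-27) + 3*(-9) = -148; iterating: f(3)=-148, f(4)=262, f(5)=-531, f(6)=880, f(7)=-1505, f(8)=2297, f(9)=-3459, f(10)=4700, f(11)=-5968; answer -5968
Step 3: R2 = -5968; d = -10; remainder = value at the root: 9*(-10)^3 + 7*(-10)^2 + 3*(-10)^1 + 1 = (-9000) + (700) + (-30) + (1) = -8329; answer -8329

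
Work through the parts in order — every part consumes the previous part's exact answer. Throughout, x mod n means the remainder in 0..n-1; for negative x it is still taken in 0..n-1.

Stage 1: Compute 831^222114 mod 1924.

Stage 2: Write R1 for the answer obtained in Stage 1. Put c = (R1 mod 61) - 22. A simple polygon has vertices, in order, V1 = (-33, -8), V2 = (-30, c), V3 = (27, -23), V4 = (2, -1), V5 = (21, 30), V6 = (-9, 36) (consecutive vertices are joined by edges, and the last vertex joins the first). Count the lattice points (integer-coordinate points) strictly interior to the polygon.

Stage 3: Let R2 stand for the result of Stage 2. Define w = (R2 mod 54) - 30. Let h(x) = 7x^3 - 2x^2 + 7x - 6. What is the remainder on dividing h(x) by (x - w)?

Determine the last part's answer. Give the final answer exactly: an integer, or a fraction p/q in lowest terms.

-155434

Stage 1: squarings mod 1924: 831^1=831, 831^2=1769, 831^4=937, 831^8=625, 831^16=53, 831^32=885, 831^64=157, 831^128=1561, 831^256=937, 831^512=625, 831^1024=53, 831^2048=885, 831^4096=157, 831^8192=1561, 831^16384=937, 831^32768=625, 831^65536=53, 831^131072=885; 831^222114 = 831^2 * 831^32 * 831^128 * 831^256 * 831^512 * 831^8192 * 831^16384 * 831^65536 * 831^131072 = 677 (mod 1924); answer 677
Stage 2: R1 = 677; c = -16; cross terms: (-33*-16 - -30*-8)=288, (-30*-23 - 27*-16)=1122, (27*-1 - 2*-23)=19, (2*30 - 21*-1)=81, (21*36 - -9*30)=1026, (-9*-8 - -33*36)=1260; twice the area = |3796| = 3796; area = 1898; boundary points = 1 + 1 + 1 + 1 + 6 + 4 = 14; strictly interior points = area - boundary/2 + 1 = 1892; answer 1892
Stage 3: R2 = 1892; w = -28; remainder = value at the root: 7*(-28)^3 - 2*(-28)^2 + 7*(-28)^1 - 6 = (-153664) + (-1568) + (-196) + (-6) = -155434; answer -155434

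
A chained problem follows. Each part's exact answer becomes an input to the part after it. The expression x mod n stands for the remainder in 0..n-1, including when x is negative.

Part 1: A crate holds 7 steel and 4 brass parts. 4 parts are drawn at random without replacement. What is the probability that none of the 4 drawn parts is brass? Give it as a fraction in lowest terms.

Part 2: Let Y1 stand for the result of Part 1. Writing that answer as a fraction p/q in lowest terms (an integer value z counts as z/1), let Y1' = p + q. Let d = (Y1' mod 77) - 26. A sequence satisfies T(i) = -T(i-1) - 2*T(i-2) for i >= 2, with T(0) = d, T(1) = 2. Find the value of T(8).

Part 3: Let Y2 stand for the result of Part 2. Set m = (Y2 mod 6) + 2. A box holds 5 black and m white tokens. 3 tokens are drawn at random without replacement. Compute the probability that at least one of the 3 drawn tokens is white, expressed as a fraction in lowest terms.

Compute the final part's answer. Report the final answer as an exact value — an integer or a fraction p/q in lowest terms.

Part 1: total draws C(11,4) = 330; favorable C(7,4) = 35; P = 7/66; answer 7/66
Part 2: Y1 = 7/66; threaded value p + q = 73; d = 47; T(2) = -1*(2) - 2*(47) = -96; iterating: T(2)=-96, T(3)=92, T(4)=100, T(5)=-284, T(6)=84, T(7)=484, T(8)=-652; answer -652
Part 3: Y2 = -652; m = 4; total draws C(9,3) = 84; complement C(5,3) = 10; favorable 84 - 10 = 74; P = 37/42; answer 37/42

37/42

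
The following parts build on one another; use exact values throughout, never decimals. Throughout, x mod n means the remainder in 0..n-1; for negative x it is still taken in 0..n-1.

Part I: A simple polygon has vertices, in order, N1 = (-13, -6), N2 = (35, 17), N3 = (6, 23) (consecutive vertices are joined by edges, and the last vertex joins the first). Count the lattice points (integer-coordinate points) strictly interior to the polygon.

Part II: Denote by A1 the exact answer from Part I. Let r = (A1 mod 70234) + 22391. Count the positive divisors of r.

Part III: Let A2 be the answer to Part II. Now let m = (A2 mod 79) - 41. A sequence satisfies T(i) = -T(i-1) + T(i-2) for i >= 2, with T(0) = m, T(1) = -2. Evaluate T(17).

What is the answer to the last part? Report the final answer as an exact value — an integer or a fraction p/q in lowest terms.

31351

Part I: cross terms: (-13*17 - 35*-6)=-11, (35*23 - 6*17)=703, (6*-6 - -13*23)=263; twice the area = |955| = 955; area = 955/2; boundary points = 1 + 1 + 1 = 3; strictly interior points = area - boundary/2 + 1 = 477; answer 477
Part II: A1 = 477; r = 22868; 22868 = 2^2 * 5717; number of divisors = (2+1) * (1+1) = 6; answer 6
Part III: A2 = 6; m = -35; T(2) = -1*(-2) + 1*(-35) = -33; iterating: T(2)=-33, T(3)=31, T(4)=-64, T(5)=95, T(6)=-159, T(7)=254, T(8)=-413, T(9)=667, T(10)=-1080, T(11)=1747, T(12)=-2827, T(13)=4574, T(14)=-7401, T(15)=11975, T(16)=-19376, T(17)=31351; answer 31351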